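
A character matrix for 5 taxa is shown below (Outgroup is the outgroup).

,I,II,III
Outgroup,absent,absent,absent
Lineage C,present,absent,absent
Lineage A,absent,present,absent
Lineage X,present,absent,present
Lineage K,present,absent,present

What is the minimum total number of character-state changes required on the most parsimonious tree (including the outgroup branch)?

3

The outgroup has state 'absent' for every character, so 'present' is the derived state throughout.
I (derived state 'present') is shared by Lineage C, Lineage K, and Lineage X — a synapomorphy uniting that clade.
II: derived state 'present' in Lineage A only — an autapomorphy, so it tells us nothing about relationships among taxa.
Only Lineage K and Lineage X show the derived state 'present' for III, supporting them as a clade.
Most parsimonious ingroup topology: ((Lineage C,(Lineage X,Lineage K)),Lineage A).
Changes per character on this tree: I: 1; II: 1; III: 1.
Total = 3.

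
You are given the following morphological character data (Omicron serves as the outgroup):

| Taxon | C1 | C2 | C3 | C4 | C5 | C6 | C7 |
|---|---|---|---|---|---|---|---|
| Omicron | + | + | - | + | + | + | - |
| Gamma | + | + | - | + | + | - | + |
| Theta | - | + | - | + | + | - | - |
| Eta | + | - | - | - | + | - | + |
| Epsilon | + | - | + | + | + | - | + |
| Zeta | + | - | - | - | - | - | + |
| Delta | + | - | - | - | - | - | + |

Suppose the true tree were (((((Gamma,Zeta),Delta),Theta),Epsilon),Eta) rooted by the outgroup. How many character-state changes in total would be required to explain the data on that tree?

13

Map each character onto (((((Gamma,Zeta),Delta),Theta),Epsilon),Eta) (rooted by Omicron) and count the minimum state changes it requires (Fitch parsimony):
C1: 1; C2: 3; C3: 1; C4: 3; C5: 2; C6: 1; C7: 2.
Total tree length = 13.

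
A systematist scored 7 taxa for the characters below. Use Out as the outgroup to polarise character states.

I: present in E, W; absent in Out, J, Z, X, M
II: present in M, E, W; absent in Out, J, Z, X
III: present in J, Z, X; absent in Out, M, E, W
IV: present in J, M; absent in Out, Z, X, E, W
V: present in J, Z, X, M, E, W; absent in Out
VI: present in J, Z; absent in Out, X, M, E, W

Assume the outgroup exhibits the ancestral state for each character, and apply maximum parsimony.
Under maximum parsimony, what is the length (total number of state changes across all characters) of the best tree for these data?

7

The outgroup has state 'absent' for every character, so 'present' is the derived state throughout.
I: derived state 'present' in E and W only — synapomorphy for {E, W}.
II: derived state 'present' in E, M, and W only — synapomorphy for {E, M, W}.
III: derived state 'present' in J, X, and Z only — synapomorphy for {J, X, Z}.
IV groups J and M, which is incompatible with the clades supported by the remaining characters; treating it as convergent (homoplasy) costs fewer steps than any alternative tree.
All ingroup taxa share the derived state 'present' for V; it defines the ingroup but does not resolve relationships within it.
VI: derived state 'present' in J and Z only — synapomorphy for {J, Z}.
Most parsimonious ingroup topology: (((J,Z),X),(M,(E,W))).
Changes per character on this tree: I: 1; II: 1; III: 1; IV: 2; V: 1; VI: 1.
Total = 7.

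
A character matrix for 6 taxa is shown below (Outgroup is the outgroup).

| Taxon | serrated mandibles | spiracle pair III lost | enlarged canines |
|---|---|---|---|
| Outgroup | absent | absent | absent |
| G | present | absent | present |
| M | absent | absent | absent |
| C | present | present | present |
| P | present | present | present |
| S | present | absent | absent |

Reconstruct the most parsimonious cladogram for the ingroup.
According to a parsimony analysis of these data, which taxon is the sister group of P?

The outgroup has state 'absent' for every character, so 'present' is the derived state throughout.
serrated mandibles: derived state 'present' in C, G, P, and S only — synapomorphy for {C, G, P, S}.
spiracle pair III lost (derived state 'present') is shared by C and P — a synapomorphy uniting that clade.
enlarged canines (derived state 'present') is shared by C, G, and P — a synapomorphy uniting that clade.
Most parsimonious ingroup topology: (((G,(C,P)),S),M).
P and C form a cherry on this tree, so they are sister taxa.

C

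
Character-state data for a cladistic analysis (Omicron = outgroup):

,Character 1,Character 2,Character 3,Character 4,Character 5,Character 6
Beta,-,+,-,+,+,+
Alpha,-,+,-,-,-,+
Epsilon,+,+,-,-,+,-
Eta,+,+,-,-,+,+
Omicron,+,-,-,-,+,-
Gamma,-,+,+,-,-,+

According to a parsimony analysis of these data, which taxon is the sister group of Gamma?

Alpha

Character polarity is set by the outgroup: the derived state is whichever differs from the outgroup's state, so for Character 1, Character 5 the derived state is '-', and for the remaining characters it is '+'.
Character 1: derived state '-' in Alpha, Beta, and Gamma only — synapomorphy for {Alpha, Beta, Gamma}.
All ingroup taxa share the derived state '+' for Character 2; it defines the ingroup but does not resolve relationships within it.
Character 3 (derived state '+') is unique to Gamma (autapomorphy; uninformative for grouping).
Character 4 (derived state '+') is unique to Beta (autapomorphy; uninformative for grouping).
Character 5: derived state '-' in Alpha and Gamma only — synapomorphy for {Alpha, Gamma}.
Character 6 (derived state '+') is shared by Alpha, Beta, Eta, and Gamma — a synapomorphy uniting that clade.
Most parsimonious ingroup topology: ((Eta,((Gamma,Alpha),Beta)),Epsilon).
Gamma and Alpha form a cherry on this tree, so they are sister taxa.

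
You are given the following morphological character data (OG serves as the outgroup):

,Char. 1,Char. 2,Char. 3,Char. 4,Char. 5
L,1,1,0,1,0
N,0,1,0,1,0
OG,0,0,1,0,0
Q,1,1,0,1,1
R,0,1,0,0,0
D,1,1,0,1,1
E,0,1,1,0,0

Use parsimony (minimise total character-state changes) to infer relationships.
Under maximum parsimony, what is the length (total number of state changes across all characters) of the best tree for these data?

Character polarity is set by the outgroup: the derived state is whichever differs from the outgroup's state, so for Char. 3 the derived state is '0', and for the remaining characters it is '1'.
Only D, L, and Q show the derived state '1' for Char. 1, supporting them as a clade.
All ingroup taxa share the derived state '1' for Char. 2; it defines the ingroup but does not resolve relationships within it.
Only D, L, N, Q, and R show the derived state '0' for Char. 3, supporting them as a clade.
Only D, L, N, and Q show the derived state '1' for Char. 4, supporting them as a clade.
Only D and Q show the derived state '1' for Char. 5, supporting them as a clade.
Most parsimonious ingroup topology: (((((D,Q),L),N),R),E).
Changes per character on this tree: Char. 1: 1; Char. 2: 1; Char. 3: 1; Char. 4: 1; Char. 5: 1.
Total = 5.

5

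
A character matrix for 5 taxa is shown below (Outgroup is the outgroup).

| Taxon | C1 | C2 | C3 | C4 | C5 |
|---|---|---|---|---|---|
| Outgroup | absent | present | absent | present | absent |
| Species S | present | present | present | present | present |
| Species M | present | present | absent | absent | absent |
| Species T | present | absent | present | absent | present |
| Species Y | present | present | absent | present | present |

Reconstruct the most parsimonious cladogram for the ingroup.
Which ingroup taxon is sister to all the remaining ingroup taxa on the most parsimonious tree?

Character polarity is set by the outgroup: the derived state is whichever differs from the outgroup's state, so for C2, C4 the derived state is 'absent', and for the remaining characters it is 'present'.
All ingroup taxa share the derived state 'present' for C1; it defines the ingroup but does not resolve relationships within it.
C2 (derived state 'absent') is unique to Species T (autapomorphy; uninformative for grouping).
C3 (derived state 'present') is shared by Species S and Species T — a synapomorphy uniting that clade.
C4 (state 'absent') occurs in Species M and Species T but conflicts with the nesting implied by the other characters — most parsimoniously interpreted as homoplasy.
C5 (derived state 'present') is shared by Species S, Species T, and Species Y — a synapomorphy uniting that clade.
Most parsimonious ingroup topology: (((Species S,Species T),Species Y),Species M).
Species M is sister to the clade containing all other ingroup taxa, so it is the earliest-diverging (most basal) ingroup lineage.

Species M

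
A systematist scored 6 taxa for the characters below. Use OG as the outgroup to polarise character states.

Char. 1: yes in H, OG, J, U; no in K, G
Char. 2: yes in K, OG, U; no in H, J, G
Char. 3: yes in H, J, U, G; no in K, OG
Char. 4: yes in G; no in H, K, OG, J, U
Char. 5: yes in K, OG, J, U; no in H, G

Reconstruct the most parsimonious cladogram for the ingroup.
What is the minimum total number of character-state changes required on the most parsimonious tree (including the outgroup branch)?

6

Character polarity is set by the outgroup: the derived state is whichever differs from the outgroup's state, so for Char. 1, Char. 2, Char. 5 the derived state is 'no', and for the remaining characters it is 'yes'.
Char. 1 groups G and K, which is incompatible with the clades supported by the remaining characters; treating it as convergent (homoplasy) costs fewer steps than any alternative tree.
Char. 2: derived state 'no' in G, H, and J only — synapomorphy for {G, H, J}.
Char. 3 (derived state 'yes') is shared by G, H, J, and U — a synapomorphy uniting that clade.
Char. 4 (derived state 'yes') is unique to G (autapomorphy; uninformative for grouping).
Char. 5: derived state 'no' in G and H only — synapomorphy for {G, H}.
Most parsimonious ingroup topology: (K,((J,(G,H)),U)).
Changes per character on this tree: Char. 1: 2; Char. 2: 1; Char. 3: 1; Char. 4: 1; Char. 5: 1.
Total = 6.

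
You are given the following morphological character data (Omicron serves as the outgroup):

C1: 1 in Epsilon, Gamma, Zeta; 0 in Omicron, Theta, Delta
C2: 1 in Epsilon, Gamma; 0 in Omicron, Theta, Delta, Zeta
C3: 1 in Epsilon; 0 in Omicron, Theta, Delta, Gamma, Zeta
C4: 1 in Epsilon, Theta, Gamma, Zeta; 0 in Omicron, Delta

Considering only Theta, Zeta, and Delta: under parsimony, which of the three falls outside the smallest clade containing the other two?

The outgroup has state '0' for every character, so '1' is the derived state throughout.
C1: derived state '1' in Epsilon, Gamma, and Zeta only — synapomorphy for {Epsilon, Gamma, Zeta}.
Only Epsilon and Gamma show the derived state '1' for C2, supporting them as a clade.
C3: derived state '1' in Epsilon only — an autapomorphy, so it tells us nothing about relationships among taxa.
C4: derived state '1' in Epsilon, Gamma, Theta, and Zeta only — synapomorphy for {Epsilon, Gamma, Theta, Zeta}.
Most parsimonious ingroup topology: ((((Epsilon,Gamma),Zeta),Theta),Delta).
Theta and Zeta share a more recent common ancestor with each other than either does with Delta, so Delta is the least closely related of the three.

Delta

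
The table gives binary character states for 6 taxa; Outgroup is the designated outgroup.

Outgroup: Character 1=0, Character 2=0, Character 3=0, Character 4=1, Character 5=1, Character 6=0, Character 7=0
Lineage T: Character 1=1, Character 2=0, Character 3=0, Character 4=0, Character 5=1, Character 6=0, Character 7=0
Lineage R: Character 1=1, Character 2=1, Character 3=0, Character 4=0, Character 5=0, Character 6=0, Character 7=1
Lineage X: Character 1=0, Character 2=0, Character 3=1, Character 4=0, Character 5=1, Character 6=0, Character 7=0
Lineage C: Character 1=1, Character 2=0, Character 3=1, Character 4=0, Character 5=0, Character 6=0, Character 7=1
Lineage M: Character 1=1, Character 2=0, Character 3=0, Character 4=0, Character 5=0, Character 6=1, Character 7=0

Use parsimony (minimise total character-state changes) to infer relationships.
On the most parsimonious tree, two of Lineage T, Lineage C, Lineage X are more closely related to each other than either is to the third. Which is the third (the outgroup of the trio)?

Character polarity is set by the outgroup: the derived state is whichever differs from the outgroup's state, so for Character 4, Character 5 the derived state is '0', and for the remaining characters it is '1'.
Character 1: derived state '1' in Lineage C, Lineage M, Lineage R, and Lineage T only — synapomorphy for {Lineage C, Lineage M, Lineage R, Lineage T}.
Character 2 (derived state '1') is unique to Lineage R (autapomorphy; uninformative for grouping).
Character 3 (state '1') occurs in Lineage C and Lineage X but conflicts with the nesting implied by the other characters — most parsimoniously interpreted as homoplasy.
Character 4 (derived state '0') is shared by all ingroup taxa — unites the whole ingroup.
Character 5: derived state '0' in Lineage C, Lineage M, and Lineage R only — synapomorphy for {Lineage C, Lineage M, Lineage R}.
Character 6: derived state '1' in Lineage M only — an autapomorphy, so it tells us nothing about relationships among taxa.
Character 7 (derived state '1') is shared by Lineage C and Lineage R — a synapomorphy uniting that clade.
Most parsimonious ingroup topology: ((Lineage T,((Lineage R,Lineage C),Lineage M)),Lineage X).
Lineage C and Lineage T share a more recent common ancestor with each other than either does with Lineage X, so Lineage X is the least closely related of the three.

Lineage X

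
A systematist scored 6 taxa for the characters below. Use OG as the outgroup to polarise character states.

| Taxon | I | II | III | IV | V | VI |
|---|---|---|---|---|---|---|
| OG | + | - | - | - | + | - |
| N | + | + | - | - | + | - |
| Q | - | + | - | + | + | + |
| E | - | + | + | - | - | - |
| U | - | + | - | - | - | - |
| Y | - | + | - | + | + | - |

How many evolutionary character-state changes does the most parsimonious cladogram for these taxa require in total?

Character polarity is set by the outgroup: the derived state is whichever differs from the outgroup's state, so for I, V the derived state is '-', and for the remaining characters it is '+'.
I: derived state '-' in E, Q, U, and Y only — synapomorphy for {E, Q, U, Y}.
All ingroup taxa share the derived state '+' for II; it defines the ingroup but does not resolve relationships within it.
III: derived state '+' in E only — an autapomorphy, so it tells us nothing about relationships among taxa.
IV: derived state '+' in Q and Y only — synapomorphy for {Q, Y}.
V: derived state '-' in E and U only — synapomorphy for {E, U}.
VI: derived state '+' in Q only — an autapomorphy, so it tells us nothing about relationships among taxa.
Most parsimonious ingroup topology: (N,((Q,Y),(E,U))).
Changes per character on this tree: I: 1; II: 1; III: 1; IV: 1; V: 1; VI: 1.
Total = 6.

6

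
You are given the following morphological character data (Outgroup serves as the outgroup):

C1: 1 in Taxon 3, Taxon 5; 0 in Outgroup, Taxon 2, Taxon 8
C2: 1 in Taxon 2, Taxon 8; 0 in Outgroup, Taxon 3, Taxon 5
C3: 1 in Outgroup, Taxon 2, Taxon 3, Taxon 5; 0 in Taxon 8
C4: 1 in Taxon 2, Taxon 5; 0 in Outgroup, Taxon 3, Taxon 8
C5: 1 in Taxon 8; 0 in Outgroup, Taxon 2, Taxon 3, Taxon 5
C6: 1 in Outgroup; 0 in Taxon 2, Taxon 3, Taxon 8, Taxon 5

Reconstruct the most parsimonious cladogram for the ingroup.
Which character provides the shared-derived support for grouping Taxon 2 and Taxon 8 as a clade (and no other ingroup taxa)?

C2

Character polarity is set by the outgroup: the derived state is whichever differs from the outgroup's state, so for C3, C6 the derived state is '0', and for the remaining characters it is '1'.
C1: derived state '1' in Taxon 3 and Taxon 5 only — synapomorphy for {Taxon 3, Taxon 5}.
Only Taxon 2 and Taxon 8 show the derived state '1' for C2, supporting them as a clade.
C3: derived state '0' in Taxon 8 only — an autapomorphy, so it tells us nothing about relationships among taxa.
C4 groups Taxon 2 and Taxon 5, which is incompatible with the clades supported by the remaining characters; treating it as convergent (homoplasy) costs fewer steps than any alternative tree.
C5 (derived state '1') is unique to Taxon 8 (autapomorphy; uninformative for grouping).
C6 (derived state '0') is shared by all ingroup taxa — unites the whole ingroup.
Most parsimonious ingroup topology: ((Taxon 2,Taxon 8),(Taxon 3,Taxon 5)).
The clade {Taxon 2, Taxon 8} is supported by C2: its derived state '1' occurs in exactly those taxa and in no other taxon (including the outgroup).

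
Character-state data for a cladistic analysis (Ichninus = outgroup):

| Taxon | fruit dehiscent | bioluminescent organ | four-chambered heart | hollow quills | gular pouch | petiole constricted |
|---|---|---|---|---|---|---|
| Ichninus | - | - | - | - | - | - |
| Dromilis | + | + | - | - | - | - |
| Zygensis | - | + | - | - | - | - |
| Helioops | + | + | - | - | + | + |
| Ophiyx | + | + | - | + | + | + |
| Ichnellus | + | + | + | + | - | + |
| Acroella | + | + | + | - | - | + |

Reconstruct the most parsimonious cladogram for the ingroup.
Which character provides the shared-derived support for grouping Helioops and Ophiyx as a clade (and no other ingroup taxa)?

gular pouch

The outgroup has state '-' for every character, so '+' is the derived state throughout.
fruit dehiscent (derived state '+') is shared by Acroella, Dromilis, Helioops, Ichnellus, and Ophiyx — a synapomorphy uniting that clade.
bioluminescent organ (derived state '+') is shared by all ingroup taxa — unites the whole ingroup.
four-chambered heart (derived state '+') is shared by Acroella and Ichnellus — a synapomorphy uniting that clade.
hollow quills (state '+') occurs in Ichnellus and Ophiyx but conflicts with the nesting implied by the other characters — most parsimoniously interpreted as homoplasy.
Only Helioops and Ophiyx show the derived state '+' for gular pouch, supporting them as a clade.
petiole constricted (derived state '+') is shared by Acroella, Helioops, Ichnellus, and Ophiyx — a synapomorphy uniting that clade.
Most parsimonious ingroup topology: ((Dromilis,((Helioops,Ophiyx),(Ichnellus,Acroella))),Zygensis).
The clade {Helioops, Ophiyx} is supported by gular pouch: its derived state '+' occurs in exactly those taxa and in no other taxon (including the outgroup).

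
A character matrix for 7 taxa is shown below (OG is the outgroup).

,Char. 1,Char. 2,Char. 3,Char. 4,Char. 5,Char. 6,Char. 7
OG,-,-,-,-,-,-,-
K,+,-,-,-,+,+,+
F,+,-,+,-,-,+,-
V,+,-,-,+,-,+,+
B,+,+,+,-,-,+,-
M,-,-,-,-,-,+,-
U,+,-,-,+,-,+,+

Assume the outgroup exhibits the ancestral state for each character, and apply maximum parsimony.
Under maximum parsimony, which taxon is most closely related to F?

B

The outgroup has state '-' for every character, so '+' is the derived state throughout.
Only B, F, K, U, and V show the derived state '+' for Char. 1, supporting them as a clade.
Char. 2 (derived state '+') is unique to B (autapomorphy; uninformative for grouping).
Char. 3 (derived state '+') is shared by B and F — a synapomorphy uniting that clade.
Only U and V show the derived state '+' for Char. 4, supporting them as a clade.
Char. 5: derived state '+' in K only — an autapomorphy, so it tells us nothing about relationships among taxa.
All ingroup taxa share the derived state '+' for Char. 6; it defines the ingroup but does not resolve relationships within it.
Char. 7 (derived state '+') is shared by K, U, and V — a synapomorphy uniting that clade.
Most parsimonious ingroup topology: ((((V,U),K),(F,B)),M).
F and B form a cherry on this tree, so they are sister taxa.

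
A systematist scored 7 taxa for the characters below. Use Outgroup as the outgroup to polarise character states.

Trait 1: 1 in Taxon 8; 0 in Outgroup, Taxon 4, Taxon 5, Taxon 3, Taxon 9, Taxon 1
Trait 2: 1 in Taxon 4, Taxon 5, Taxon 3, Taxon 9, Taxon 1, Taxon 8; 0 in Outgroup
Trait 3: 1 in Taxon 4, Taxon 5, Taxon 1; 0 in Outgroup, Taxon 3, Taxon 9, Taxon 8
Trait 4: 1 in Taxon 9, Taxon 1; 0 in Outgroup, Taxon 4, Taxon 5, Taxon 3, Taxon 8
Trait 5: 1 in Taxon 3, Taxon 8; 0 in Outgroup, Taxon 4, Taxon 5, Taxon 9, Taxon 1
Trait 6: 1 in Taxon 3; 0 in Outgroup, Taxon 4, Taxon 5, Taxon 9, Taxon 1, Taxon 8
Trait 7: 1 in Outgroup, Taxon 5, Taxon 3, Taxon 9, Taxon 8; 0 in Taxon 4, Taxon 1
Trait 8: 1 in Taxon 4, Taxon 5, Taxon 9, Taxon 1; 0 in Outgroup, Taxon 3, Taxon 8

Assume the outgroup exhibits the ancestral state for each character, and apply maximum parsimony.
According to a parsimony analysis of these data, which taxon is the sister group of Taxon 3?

Taxon 8

Character polarity is set by the outgroup: the derived state is whichever differs from the outgroup's state, so for Trait 7 the derived state is '0', and for the remaining characters it is '1'.
Trait 1 (derived state '1') is unique to Taxon 8 (autapomorphy; uninformative for grouping).
All ingroup taxa share the derived state '1' for Trait 2; it defines the ingroup but does not resolve relationships within it.
Trait 3: derived state '1' in Taxon 1, Taxon 4, and Taxon 5 only — synapomorphy for {Taxon 1, Taxon 4, Taxon 5}.
Trait 4 (state '1') occurs in Taxon 1 and Taxon 9 but conflicts with the nesting implied by the other characters — most parsimoniously interpreted as homoplasy.
Trait 5: derived state '1' in Taxon 3 and Taxon 8 only — synapomorphy for {Taxon 3, Taxon 8}.
Trait 6: derived state '1' in Taxon 3 only — an autapomorphy, so it tells us nothing about relationships among taxa.
Trait 7: derived state '0' in Taxon 1 and Taxon 4 only — synapomorphy for {Taxon 1, Taxon 4}.
Trait 8 (derived state '1') is shared by Taxon 1, Taxon 4, Taxon 5, and Taxon 9 — a synapomorphy uniting that clade.
Most parsimonious ingroup topology: ((((Taxon 4,Taxon 1),Taxon 5),Taxon 9),(Taxon 3,Taxon 8)).
Taxon 3 and Taxon 8 form a cherry on this tree, so they are sister taxa.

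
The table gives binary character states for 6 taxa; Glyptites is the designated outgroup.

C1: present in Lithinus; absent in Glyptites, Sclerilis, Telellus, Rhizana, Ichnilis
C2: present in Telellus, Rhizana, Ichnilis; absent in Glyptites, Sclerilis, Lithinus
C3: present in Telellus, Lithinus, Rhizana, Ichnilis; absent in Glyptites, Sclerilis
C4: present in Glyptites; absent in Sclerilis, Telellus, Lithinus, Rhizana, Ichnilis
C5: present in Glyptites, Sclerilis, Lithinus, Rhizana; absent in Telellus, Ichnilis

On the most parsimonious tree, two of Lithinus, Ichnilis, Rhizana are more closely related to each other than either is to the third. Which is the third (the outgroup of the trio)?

Character polarity is set by the outgroup: the derived state is whichever differs from the outgroup's state, so for C4, C5 the derived state is 'absent', and for the remaining characters it is 'present'.
C1: derived state 'present' in Lithinus only — an autapomorphy, so it tells us nothing about relationships among taxa.
C2: derived state 'present' in Ichnilis, Rhizana, and Telellus only — synapomorphy for {Ichnilis, Rhizana, Telellus}.
Only Ichnilis, Lithinus, Rhizana, and Telellus show the derived state 'present' for C3, supporting them as a clade.
All ingroup taxa share the derived state 'absent' for C4; it defines the ingroup but does not resolve relationships within it.
C5: derived state 'absent' in Ichnilis and Telellus only — synapomorphy for {Ichnilis, Telellus}.
Most parsimonious ingroup topology: (Sclerilis,(((Telellus,Ichnilis),Rhizana),Lithinus)).
Ichnilis and Rhizana share a more recent common ancestor with each other than either does with Lithinus, so Lithinus is the least closely related of the three.

Lithinus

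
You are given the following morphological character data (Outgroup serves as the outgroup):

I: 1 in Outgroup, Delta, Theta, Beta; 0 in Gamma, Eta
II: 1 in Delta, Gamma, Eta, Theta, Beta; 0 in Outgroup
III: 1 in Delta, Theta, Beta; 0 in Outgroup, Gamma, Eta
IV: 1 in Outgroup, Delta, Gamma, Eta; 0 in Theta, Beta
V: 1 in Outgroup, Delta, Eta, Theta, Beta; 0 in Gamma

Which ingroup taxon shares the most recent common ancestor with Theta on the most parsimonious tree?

Beta

Character polarity is set by the outgroup: the derived state is whichever differs from the outgroup's state, so for I, IV, V the derived state is '0', and for the remaining characters it is '1'.
Only Eta and Gamma show the derived state '0' for I, supporting them as a clade.
II (derived state '1') is shared by all ingroup taxa — unites the whole ingroup.
Only Beta, Delta, and Theta show the derived state '1' for III, supporting them as a clade.
IV (derived state '0') is shared by Beta and Theta — a synapomorphy uniting that clade.
V: derived state '0' in Gamma only — an autapomorphy, so it tells us nothing about relationships among taxa.
Most parsimonious ingroup topology: ((Delta,(Theta,Beta)),(Gamma,Eta)).
Theta and Beta form a cherry on this tree, so they are sister taxa.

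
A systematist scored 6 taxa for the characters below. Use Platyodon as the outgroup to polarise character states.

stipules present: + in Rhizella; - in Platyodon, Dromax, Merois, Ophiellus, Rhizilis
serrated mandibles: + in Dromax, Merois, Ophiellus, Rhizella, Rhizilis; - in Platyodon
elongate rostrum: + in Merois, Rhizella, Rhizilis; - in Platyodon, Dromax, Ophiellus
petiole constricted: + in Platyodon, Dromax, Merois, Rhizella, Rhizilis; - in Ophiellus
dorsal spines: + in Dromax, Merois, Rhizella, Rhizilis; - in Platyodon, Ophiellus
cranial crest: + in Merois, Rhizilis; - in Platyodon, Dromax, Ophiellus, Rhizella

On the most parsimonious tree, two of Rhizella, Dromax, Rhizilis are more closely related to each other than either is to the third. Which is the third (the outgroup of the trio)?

Dromax

Character polarity is set by the outgroup: the derived state is whichever differs from the outgroup's state, so for petiole constricted the derived state is '-', and for the remaining characters it is '+'.
stipules present: derived state '+' in Rhizella only — an autapomorphy, so it tells us nothing about relationships among taxa.
All ingroup taxa share the derived state '+' for serrated mandibles; it defines the ingroup but does not resolve relationships within it.
elongate rostrum (derived state '+') is shared by Merois, Rhizella, and Rhizilis — a synapomorphy uniting that clade.
petiole constricted: derived state '-' in Ophiellus only — an autapomorphy, so it tells us nothing about relationships among taxa.
dorsal spines (derived state '+') is shared by Dromax, Merois, Rhizella, and Rhizilis — a synapomorphy uniting that clade.
Only Merois and Rhizilis show the derived state '+' for cranial crest, supporting them as a clade.
Most parsimonious ingroup topology: ((Dromax,((Merois,Rhizilis),Rhizella)),Ophiellus).
Rhizella and Rhizilis share a more recent common ancestor with each other than either does with Dromax, so Dromax is the least closely related of the three.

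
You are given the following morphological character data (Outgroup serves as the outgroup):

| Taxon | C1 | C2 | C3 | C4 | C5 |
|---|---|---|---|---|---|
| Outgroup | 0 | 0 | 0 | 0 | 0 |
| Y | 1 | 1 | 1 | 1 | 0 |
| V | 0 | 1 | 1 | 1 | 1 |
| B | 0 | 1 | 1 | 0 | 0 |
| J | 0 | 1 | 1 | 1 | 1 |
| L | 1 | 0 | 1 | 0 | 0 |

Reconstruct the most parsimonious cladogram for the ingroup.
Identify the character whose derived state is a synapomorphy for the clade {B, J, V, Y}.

The outgroup has state '0' for every character, so '1' is the derived state throughout.
C1 groups L and Y, which is incompatible with the clades supported by the remaining characters; treating it as convergent (homoplasy) costs fewer steps than any alternative tree.
C2 (derived state '1') is shared by B, J, V, and Y — a synapomorphy uniting that clade.
C3 (derived state '1') is shared by all ingroup taxa — unites the whole ingroup.
C4 (derived state '1') is shared by J, V, and Y — a synapomorphy uniting that clade.
C5: derived state '1' in J and V only — synapomorphy for {J, V}.
Most parsimonious ingroup topology: (((Y,(V,J)),B),L).
The clade {B, J, V, Y} is supported by C2: its derived state '1' occurs in exactly those taxa and in no other taxon (including the outgroup).

C2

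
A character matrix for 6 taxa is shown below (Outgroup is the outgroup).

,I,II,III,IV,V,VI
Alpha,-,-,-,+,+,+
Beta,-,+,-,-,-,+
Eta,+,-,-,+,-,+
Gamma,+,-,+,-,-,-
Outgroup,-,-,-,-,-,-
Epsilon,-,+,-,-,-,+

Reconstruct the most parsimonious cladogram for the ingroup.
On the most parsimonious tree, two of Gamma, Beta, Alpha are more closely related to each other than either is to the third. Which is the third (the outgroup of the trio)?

Gamma

The outgroup has state '-' for every character, so '+' is the derived state throughout.
I groups Eta and Gamma, which is incompatible with the clades supported by the remaining characters; treating it as convergent (homoplasy) costs fewer steps than any alternative tree.
Only Beta and Epsilon show the derived state '+' for II, supporting them as a clade.
III: derived state '+' in Gamma only — an autapomorphy, so it tells us nothing about relationships among taxa.
Only Alpha and Eta show the derived state '+' for IV, supporting them as a clade.
V (derived state '+') is unique to Alpha (autapomorphy; uninformative for grouping).
VI (derived state '+') is shared by Alpha, Beta, Epsilon, and Eta — a synapomorphy uniting that clade.
Most parsimonious ingroup topology: (Gamma,((Alpha,Eta),(Epsilon,Beta))).
Alpha and Beta share a more recent common ancestor with each other than either does with Gamma, so Gamma is the least closely related of the three.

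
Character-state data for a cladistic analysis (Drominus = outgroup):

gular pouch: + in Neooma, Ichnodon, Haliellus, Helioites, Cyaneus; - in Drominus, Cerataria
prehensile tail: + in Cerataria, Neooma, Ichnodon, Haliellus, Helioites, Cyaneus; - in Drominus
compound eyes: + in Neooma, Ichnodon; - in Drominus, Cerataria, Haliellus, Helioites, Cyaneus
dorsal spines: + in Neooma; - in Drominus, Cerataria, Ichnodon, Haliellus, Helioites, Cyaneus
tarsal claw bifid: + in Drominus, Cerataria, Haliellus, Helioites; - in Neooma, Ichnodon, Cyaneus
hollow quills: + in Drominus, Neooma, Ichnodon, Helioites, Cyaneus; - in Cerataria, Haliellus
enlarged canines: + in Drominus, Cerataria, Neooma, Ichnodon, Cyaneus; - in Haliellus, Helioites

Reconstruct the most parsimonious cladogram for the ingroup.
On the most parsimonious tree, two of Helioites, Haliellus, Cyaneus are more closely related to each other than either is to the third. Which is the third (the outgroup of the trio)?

Character polarity is set by the outgroup: the derived state is whichever differs from the outgroup's state, so for tarsal claw bifid, hollow quills, enlarged canines the derived state is '-', and for the remaining characters it is '+'.
gular pouch: derived state '+' in Cyaneus, Haliellus, Helioites, Ichnodon, and Neooma only — synapomorphy for {Cyaneus, Haliellus, Helioites, Ichnodon, Neooma}.
All ingroup taxa share the derived state '+' for prehensile tail; it defines the ingroup but does not resolve relationships within it.
compound eyes: derived state '+' in Ichnodon and Neooma only — synapomorphy for {Ichnodon, Neooma}.
dorsal spines (derived state '+') is unique to Neooma (autapomorphy; uninformative for grouping).
tarsal claw bifid (derived state '-') is shared by Cyaneus, Ichnodon, and Neooma — a synapomorphy uniting that clade.
hollow quills groups Cerataria and Haliellus, which is incompatible with the clades supported by the remaining characters; treating it as convergent (homoplasy) costs fewer steps than any alternative tree.
enlarged canines (derived state '-') is shared by Haliellus and Helioites — a synapomorphy uniting that clade.
Most parsimonious ingroup topology: (Cerataria,(((Neooma,Ichnodon),Cyaneus),(Haliellus,Helioites))).
Haliellus and Helioites share a more recent common ancestor with each other than either does with Cyaneus, so Cyaneus is the least closely related of the three.

Cyaneus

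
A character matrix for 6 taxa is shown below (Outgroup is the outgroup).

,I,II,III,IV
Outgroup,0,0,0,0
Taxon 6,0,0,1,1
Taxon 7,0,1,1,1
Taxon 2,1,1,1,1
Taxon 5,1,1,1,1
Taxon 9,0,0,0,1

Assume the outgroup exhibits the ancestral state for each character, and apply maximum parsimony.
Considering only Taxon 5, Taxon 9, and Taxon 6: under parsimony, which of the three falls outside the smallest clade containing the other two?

The outgroup has state '0' for every character, so '1' is the derived state throughout.
Only Taxon 2 and Taxon 5 show the derived state '1' for I, supporting them as a clade.
II (derived state '1') is shared by Taxon 2, Taxon 5, and Taxon 7 — a synapomorphy uniting that clade.
III: derived state '1' in Taxon 2, Taxon 5, Taxon 6, and Taxon 7 only — synapomorphy for {Taxon 2, Taxon 5, Taxon 6, Taxon 7}.
All ingroup taxa share the derived state '1' for IV; it defines the ingroup but does not resolve relationships within it.
Most parsimonious ingroup topology: ((Taxon 6,(Taxon 7,(Taxon 2,Taxon 5))),Taxon 9).
Taxon 5 and Taxon 6 share a more recent common ancestor with each other than either does with Taxon 9, so Taxon 9 is the least closely related of the three.

Taxon 9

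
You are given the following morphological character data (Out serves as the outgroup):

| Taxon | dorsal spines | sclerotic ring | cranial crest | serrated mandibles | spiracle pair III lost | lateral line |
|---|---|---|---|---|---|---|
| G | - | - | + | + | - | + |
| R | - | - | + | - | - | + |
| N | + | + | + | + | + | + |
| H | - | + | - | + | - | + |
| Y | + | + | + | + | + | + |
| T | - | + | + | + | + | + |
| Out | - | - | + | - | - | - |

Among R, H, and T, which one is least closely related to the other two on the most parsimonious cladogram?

R

Character polarity is set by the outgroup: the derived state is whichever differs from the outgroup's state, so for cranial crest the derived state is '-', and for the remaining characters it is '+'.
dorsal spines (derived state '+') is shared by N and Y — a synapomorphy uniting that clade.
Only H, N, T, and Y show the derived state '+' for sclerotic ring, supporting them as a clade.
cranial crest: derived state '-' in H only — an autapomorphy, so it tells us nothing about relationships among taxa.
serrated mandibles: derived state '+' in G, H, N, T, and Y only — synapomorphy for {G, H, N, T, Y}.
Only N, T, and Y show the derived state '+' for spiracle pair III lost, supporting them as a clade.
lateral line (derived state '+') is shared by all ingroup taxa — unites the whole ingroup.
Most parsimonious ingroup topology: (((H,(T,(N,Y))),G),R).
T and H share a more recent common ancestor with each other than either does with R, so R is the least closely related of the three.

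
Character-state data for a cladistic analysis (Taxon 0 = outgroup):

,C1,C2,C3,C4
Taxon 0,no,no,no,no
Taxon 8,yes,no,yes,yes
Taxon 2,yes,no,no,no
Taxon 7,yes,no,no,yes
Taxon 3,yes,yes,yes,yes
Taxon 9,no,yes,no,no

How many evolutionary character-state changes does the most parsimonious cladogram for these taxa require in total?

5

The outgroup has state 'no' for every character, so 'yes' is the derived state throughout.
C1 (derived state 'yes') is shared by Taxon 2, Taxon 3, Taxon 7, and Taxon 8 — a synapomorphy uniting that clade.
C2 (state 'yes') occurs in Taxon 3 and Taxon 9 but conflicts with the nesting implied by the other characters — most parsimoniously interpreted as homoplasy.
C3: derived state 'yes' in Taxon 3 and Taxon 8 only — synapomorphy for {Taxon 3, Taxon 8}.
C4: derived state 'yes' in Taxon 3, Taxon 7, and Taxon 8 only — synapomorphy for {Taxon 3, Taxon 7, Taxon 8}.
Most parsimonious ingroup topology: ((((Taxon 8,Taxon 3),Taxon 7),Taxon 2),Taxon 9).
Changes per character on this tree: C1: 1; C2: 2; C3: 1; C4: 1.
Total = 5.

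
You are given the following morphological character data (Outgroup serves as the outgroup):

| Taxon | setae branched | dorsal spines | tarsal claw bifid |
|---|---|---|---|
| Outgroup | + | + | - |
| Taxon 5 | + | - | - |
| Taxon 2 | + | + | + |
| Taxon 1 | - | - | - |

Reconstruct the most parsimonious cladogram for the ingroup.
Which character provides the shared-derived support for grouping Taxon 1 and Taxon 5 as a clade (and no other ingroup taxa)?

dorsal spines

Character polarity is set by the outgroup: the derived state is whichever differs from the outgroup's state, so for setae branched, dorsal spines the derived state is '-', and for the remaining characters it is '+'.
setae branched (derived state '-') is unique to Taxon 1 (autapomorphy; uninformative for grouping).
dorsal spines (derived state '-') is shared by Taxon 1 and Taxon 5 — a synapomorphy uniting that clade.
tarsal claw bifid (derived state '+') is unique to Taxon 2 (autapomorphy; uninformative for grouping).
Most parsimonious ingroup topology: ((Taxon 5,Taxon 1),Taxon 2).
The clade {Taxon 1, Taxon 5} is supported by dorsal spines: its derived state '-' occurs in exactly those taxa and in no other taxon (including the outgroup).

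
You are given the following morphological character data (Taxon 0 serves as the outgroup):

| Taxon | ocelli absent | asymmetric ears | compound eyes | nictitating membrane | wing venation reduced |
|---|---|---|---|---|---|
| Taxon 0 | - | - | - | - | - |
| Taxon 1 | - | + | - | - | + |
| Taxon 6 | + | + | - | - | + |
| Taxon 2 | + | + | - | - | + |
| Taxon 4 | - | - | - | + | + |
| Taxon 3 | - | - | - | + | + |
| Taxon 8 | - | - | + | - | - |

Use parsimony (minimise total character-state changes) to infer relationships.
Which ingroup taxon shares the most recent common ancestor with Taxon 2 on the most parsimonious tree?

Taxon 6

The outgroup has state '-' for every character, so '+' is the derived state throughout.
ocelli absent: derived state '+' in Taxon 2 and Taxon 6 only — synapomorphy for {Taxon 2, Taxon 6}.
asymmetric ears: derived state '+' in Taxon 1, Taxon 2, and Taxon 6 only — synapomorphy for {Taxon 1, Taxon 2, Taxon 6}.
compound eyes: derived state '+' in Taxon 8 only — an autapomorphy, so it tells us nothing about relationships among taxa.
Only Taxon 3 and Taxon 4 show the derived state '+' for nictitating membrane, supporting them as a clade.
wing venation reduced (derived state '+') is shared by Taxon 1, Taxon 2, Taxon 3, Taxon 4, and Taxon 6 — a synapomorphy uniting that clade.
Most parsimonious ingroup topology: (((Taxon 1,(Taxon 6,Taxon 2)),(Taxon 4,Taxon 3)),Taxon 8).
Taxon 2 and Taxon 6 form a cherry on this tree, so they are sister taxa.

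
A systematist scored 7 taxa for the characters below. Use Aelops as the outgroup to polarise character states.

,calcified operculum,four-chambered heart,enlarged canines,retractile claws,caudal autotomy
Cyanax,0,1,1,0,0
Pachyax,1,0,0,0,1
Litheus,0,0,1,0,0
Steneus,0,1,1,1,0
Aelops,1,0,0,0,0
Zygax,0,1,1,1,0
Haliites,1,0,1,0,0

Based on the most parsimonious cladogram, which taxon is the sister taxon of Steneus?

Zygax

Character polarity is set by the outgroup: the derived state is whichever differs from the outgroup's state, so for calcified operculum the derived state is '0', and for the remaining characters it is '1'.
Only Cyanax, Litheus, Steneus, and Zygax show the derived state '0' for calcified operculum, supporting them as a clade.
four-chambered heart: derived state '1' in Cyanax, Steneus, and Zygax only — synapomorphy for {Cyanax, Steneus, Zygax}.
Only Cyanax, Haliites, Litheus, Steneus, and Zygax show the derived state '1' for enlarged canines, supporting them as a clade.
retractile claws (derived state '1') is shared by Steneus and Zygax — a synapomorphy uniting that clade.
caudal autotomy (derived state '1') is unique to Pachyax (autapomorphy; uninformative for grouping).
Most parsimonious ingroup topology: (((((Steneus,Zygax),Cyanax),Litheus),Haliites),Pachyax).
Steneus and Zygax form a cherry on this tree, so they are sister taxa.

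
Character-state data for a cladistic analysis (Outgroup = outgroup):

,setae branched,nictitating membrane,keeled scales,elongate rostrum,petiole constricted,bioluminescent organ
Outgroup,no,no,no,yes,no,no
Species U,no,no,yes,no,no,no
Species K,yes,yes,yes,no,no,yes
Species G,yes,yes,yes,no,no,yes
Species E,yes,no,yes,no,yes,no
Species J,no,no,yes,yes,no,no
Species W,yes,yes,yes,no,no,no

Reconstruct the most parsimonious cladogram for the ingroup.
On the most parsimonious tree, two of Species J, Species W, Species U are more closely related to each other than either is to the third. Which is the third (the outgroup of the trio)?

Character polarity is set by the outgroup: the derived state is whichever differs from the outgroup's state, so for elongate rostrum the derived state is 'no', and for the remaining characters it is 'yes'.
setae branched: derived state 'yes' in Species E, Species G, Species K, and Species W only — synapomorphy for {Species E, Species G, Species K, Species W}.
Only Species G, Species K, and Species W show the derived state 'yes' for nictitating membrane, supporting them as a clade.
All ingroup taxa share the derived state 'yes' for keeled scales; it defines the ingroup but does not resolve relationships within it.
elongate rostrum: derived state 'no' in Species E, Species G, Species K, Species U, and Species W only — synapomorphy for {Species E, Species G, Species K, Species U, Species W}.
petiole constricted: derived state 'yes' in Species E only — an autapomorphy, so it tells us nothing about relationships among taxa.
bioluminescent organ (derived state 'yes') is shared by Species G and Species K — a synapomorphy uniting that clade.
Most parsimonious ingroup topology: ((Species U,(((Species K,Species G),Species W),Species E)),Species J).
Species W and Species U share a more recent common ancestor with each other than either does with Species J, so Species J is the least closely related of the three.

Species J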